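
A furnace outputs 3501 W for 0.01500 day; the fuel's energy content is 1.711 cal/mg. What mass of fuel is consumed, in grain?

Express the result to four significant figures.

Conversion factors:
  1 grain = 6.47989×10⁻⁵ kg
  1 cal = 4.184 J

9781 grain

0.01500 day → 1296 s
E = P × t = 3501 × 1296 = 4.5373×10⁶ J
1.711 cal/mg → 7.15882×10⁶ J/kg
m = E / e_s = 4.5373×10⁶ / 7.15882×10⁶ = 0.633806 kg
In grain: 0.633806 / 6.47989×10⁻⁵ = 9781.12 grain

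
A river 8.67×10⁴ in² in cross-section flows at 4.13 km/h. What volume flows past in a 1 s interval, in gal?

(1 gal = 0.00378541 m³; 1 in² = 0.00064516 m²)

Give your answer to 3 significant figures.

1.70×10⁴ gal

4.13 km/h × (1/3.6) → 1.14722 m/s
8.67×10⁴ in² × 0.00064516 → 55.9354 m²
V = v × A × t = 1.14722 m/s × 55.9354 m² × 1 s = 64.1702 m³
64.1702 m³ ÷ (0.00378541 m³/gal) = 16952 gal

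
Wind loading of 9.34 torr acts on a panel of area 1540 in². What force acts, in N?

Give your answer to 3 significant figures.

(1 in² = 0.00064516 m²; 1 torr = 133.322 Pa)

9.34 torr × 133.322 → 1245.23 Pa
1540 in² × 0.00064516 → 0.993546 m²
F = P × A = 1245.23 Pa × 0.993546 m² = 1237.19 N

1240 N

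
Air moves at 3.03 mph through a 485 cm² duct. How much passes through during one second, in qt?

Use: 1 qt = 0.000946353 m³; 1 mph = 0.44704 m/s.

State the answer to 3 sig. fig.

3.03 mph × 0.44704 = 1.35453 m/s
485 cm² × 0.0001 = 0.0485 m²
V = v × A × t = 1.35453 m/s × 0.0485 m² × 1 s = 0.0656947 m³
0.0656947 m³ ÷ (0.000946353 m³/qt) = 69.4188 qt

69.4 qt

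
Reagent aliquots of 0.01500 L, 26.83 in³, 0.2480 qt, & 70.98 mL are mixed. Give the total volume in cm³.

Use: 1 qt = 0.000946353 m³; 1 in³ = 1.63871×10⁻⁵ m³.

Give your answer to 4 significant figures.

760.3 cm³

0.01500 L × 0.001 → 1.5×10⁻⁵ m³
26.83 in³ × 1.63871×10⁻⁵ → 4.39666×10⁻⁴ m³
0.2480 qt × 0.000946353 → 2.34696×10⁻⁴ m³
70.98 mL × 10⁻⁶ → 7.098×10⁻⁵ m³
Sum: 1.5×10⁻⁵ + 4.39666×10⁻⁴ + 2.34696×10⁻⁴ + 7.098×10⁻⁵ = 7.60342×10⁻⁴ m³
In cm³: 7.60342×10⁻⁴ / 10⁻⁶ = 760.342 cm³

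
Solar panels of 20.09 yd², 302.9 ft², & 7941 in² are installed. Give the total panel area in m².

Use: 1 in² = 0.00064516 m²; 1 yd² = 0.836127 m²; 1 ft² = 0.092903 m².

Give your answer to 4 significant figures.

20.09 yd² × 0.836127 = 16.7978 m²
302.9 ft² × 0.092903 = 28.1403 m²
7941 in² × 0.00064516 = 5.12322 m²
Combined: 16.7978 + 28.1403 + 5.12322 = 50.0613 m²

50.06 m²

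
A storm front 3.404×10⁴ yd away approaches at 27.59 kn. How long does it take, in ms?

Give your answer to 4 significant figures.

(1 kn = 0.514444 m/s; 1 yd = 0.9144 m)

3.404×10⁴ yd × 0.9144 = 31126.2 m
27.59 kn × 0.514444 = 14.1935 m/s
t = d / v = 31126.2 m / 14.1935 m/s = 2192.99 s
2192.99 s ÷ (0.001 s/ms) = 2.19299×10⁶ ms

2.193×10⁶ ms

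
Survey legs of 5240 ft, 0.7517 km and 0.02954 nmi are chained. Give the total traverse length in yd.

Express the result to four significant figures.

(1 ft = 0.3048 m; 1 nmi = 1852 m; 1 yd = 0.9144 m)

5240 ft × 0.3048 = 1597.15 m
0.7517 km × 1000 = 751.7 m
0.02954 nmi × 1852 = 54.7081 m
Total: 1597.15 + 751.7 + 54.7081 = 2403.56 m
In yd: 2403.56 / 0.9144 = 2628.57 yd

2629 yd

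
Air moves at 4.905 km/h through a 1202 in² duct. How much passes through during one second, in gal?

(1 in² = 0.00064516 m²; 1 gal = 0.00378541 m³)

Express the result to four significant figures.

279.1 gal

4.905 km/h × (1/3.6) → 1.3625 m/s
1202 in² × 0.00064516 → 0.775482 m²
V = v × A × t = 1.3625 m/s × 0.775482 m² × 1 s = 1.05659 m³
1.05659 m³ ÷ (0.00378541 m³/gal) = 279.122 gal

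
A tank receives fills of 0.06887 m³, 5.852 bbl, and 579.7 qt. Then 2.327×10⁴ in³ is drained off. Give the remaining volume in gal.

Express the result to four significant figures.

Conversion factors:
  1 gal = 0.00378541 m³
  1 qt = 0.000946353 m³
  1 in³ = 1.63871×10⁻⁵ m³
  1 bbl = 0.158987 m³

0.06887 m³ (already m³)
5.852 bbl × 0.158987 → 0.930392 m³
579.7 qt × 0.000946353 → 0.548601 m³
2.327×10⁴ in³ × 1.63871×10⁻⁵ → 0.381328 m³
Sum: 0.06887 + 0.930392 + 0.548601 − 0.381328 = 1.16654 m³
In gal: 1.16654 / 0.00378541 = 308.167 gal

308.2 gal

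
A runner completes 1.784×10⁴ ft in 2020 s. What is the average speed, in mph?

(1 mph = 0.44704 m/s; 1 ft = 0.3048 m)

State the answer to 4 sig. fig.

6.022 mph

1.784×10⁴ ft × 0.3048 → 5437.63 m
v = d / t = 5437.63 m / 2020 s = 2.6919 m/s
2.6919 m/s ÷ (0.44704 m/s/mph) = 6.02161 mph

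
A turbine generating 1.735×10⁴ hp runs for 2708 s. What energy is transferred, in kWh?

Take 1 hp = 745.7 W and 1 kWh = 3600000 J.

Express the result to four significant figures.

9732 kWh

1.735×10⁴ hp × 745.7 → 1.29379×10⁷ W
E = P × t = 1.29379×10⁷ W × 2708 s = 3.50358×10¹⁰ J
3.50358×10¹⁰ J ÷ (3600000 J/kWh) = 9732.17 kWh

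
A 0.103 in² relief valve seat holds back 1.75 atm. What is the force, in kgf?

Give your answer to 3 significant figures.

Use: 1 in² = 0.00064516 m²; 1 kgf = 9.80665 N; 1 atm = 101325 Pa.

1.75 atm × 101325 = 177319 Pa
0.103 in² × 0.00064516 = 6.64515×10⁻⁵ m²
F = P × A = 177319 Pa × 6.64515×10⁻⁵ m² = 11.7831 N
11.7831 N ÷ (9.80665 N/kgf) = 1.20154 kgf

1.20 kgf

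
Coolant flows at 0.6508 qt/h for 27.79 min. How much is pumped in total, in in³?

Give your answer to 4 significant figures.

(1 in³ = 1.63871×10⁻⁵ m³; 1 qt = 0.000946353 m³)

0.6508 qt/h → 1.7108×10⁻⁷ m³/s
27.79 min → 1667.4 s
V = Q × t = 1.7108×10⁻⁷ × 1667.4 = 2.85259×10⁻⁴ m³
In in³: 2.85259×10⁻⁴ / 1.63871×10⁻⁵ = 17.4075 in³

17.41 in³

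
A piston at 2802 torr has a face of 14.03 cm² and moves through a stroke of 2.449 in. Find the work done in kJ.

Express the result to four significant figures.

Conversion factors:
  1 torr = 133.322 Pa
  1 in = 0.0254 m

2802 torr → 373568 Pa
14.03 cm² → 0.001403 m²
F = P × A = 373568 × 0.001403 = 524.116 N
2.449 in → 0.0622046 m
W = F × d = 524.116 × 0.0622046 = 32.6024 J
In kJ: 32.6024 / 1000 = 0.0326024 kJ

0.03260 kJ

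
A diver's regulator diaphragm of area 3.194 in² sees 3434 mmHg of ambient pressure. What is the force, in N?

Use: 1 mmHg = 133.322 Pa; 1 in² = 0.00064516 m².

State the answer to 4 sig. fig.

3434 mmHg × 133.322 = 457828 Pa
3.194 in² × 0.00064516 = 0.00206064 m²
F = P × A = 457828 Pa × 0.00206064 m² = 943.419 N

943.4 N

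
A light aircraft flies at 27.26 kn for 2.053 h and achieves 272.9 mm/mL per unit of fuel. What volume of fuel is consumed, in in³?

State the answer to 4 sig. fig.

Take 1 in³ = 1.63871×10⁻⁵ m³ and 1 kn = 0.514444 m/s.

27.26 kn → 14.0237 m/s
2.053 h → 7390.8 s
d = v × t = 14.0237 × 7390.8 = 103646 m
272.9 mm/mL → 272900 m/m³
V = d / (distance per unit fuel) = 103646 / 272900 = 0.379795 m³
In in³: 0.379795 / 1.63871×10⁻⁵ = 23176.5 in³

2.318×10⁴ in³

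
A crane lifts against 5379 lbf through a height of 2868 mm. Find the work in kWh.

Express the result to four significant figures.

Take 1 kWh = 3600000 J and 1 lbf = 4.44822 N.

5379 lbf × 4.44822 = 23927 N
2868 mm × 0.001 = 2.868 m
W = F × d = 23927 N × 2.868 m = 68622.6 J
68622.6 J ÷ (3600000 J/kWh) = 0.0190618 kWh

0.01906 kWh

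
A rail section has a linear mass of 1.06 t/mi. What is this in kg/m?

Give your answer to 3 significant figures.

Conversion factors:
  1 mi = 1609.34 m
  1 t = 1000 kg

1.06 t/mi × 1000 kg/t ÷ 1609.34 m/mi = 0.658655 kg/m
0.658655 kg/m  = 0.658655 kg/m

0.659 kg/m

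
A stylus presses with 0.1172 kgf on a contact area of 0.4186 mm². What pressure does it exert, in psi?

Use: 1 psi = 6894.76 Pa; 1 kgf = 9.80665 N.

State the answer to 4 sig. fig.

398.2 psi

0.1172 kgf × 9.80665 → 1.14934 N
0.4186 mm² × 10⁻⁶ → 4.186×10⁻⁷ m²
P = F / A = 1.14934 N / 4.186×10⁻⁷ m² = 2.74568×10⁶ Pa
2.74568×10⁶ Pa ÷ (6894.76 Pa/psi) = 398.227 psi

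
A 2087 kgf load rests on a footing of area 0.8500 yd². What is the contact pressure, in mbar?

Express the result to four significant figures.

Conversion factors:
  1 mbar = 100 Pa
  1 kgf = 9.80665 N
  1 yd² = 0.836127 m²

288.0 mbar

2087 kgf × 9.80665 = 20466.5 N
0.8500 yd² × 0.836127 = 0.710708 m²
P = F / A = 20466.5 N / 0.710708 m² = 28797.3 Pa
28797.3 Pa ÷ (100 Pa/mbar) = 287.973 mbar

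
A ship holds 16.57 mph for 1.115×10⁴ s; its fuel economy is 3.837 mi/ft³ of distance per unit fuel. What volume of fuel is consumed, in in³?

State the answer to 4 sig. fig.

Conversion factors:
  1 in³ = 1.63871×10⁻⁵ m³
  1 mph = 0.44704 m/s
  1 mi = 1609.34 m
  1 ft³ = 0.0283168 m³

16.57 mph → 7.40745 m/s
d = v × t = 7.40745 × 11150 = 82593.1 m
3.837 mi/ft³ → 218070 m/m³
V = d / (distance per unit fuel) = 82593.1 / 218070 = 0.378746 m³
In in³: 0.378746 / 1.63871×10⁻⁵ = 23112.4 in³

2.311×10⁴ in³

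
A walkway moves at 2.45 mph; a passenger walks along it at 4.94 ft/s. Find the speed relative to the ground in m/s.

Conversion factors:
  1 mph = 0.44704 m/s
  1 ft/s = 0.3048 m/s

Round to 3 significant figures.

2.45 mph × 0.44704 → 1.09525 m/s
4.94 ft/s × 0.3048 → 1.50571 m/s
Total: 1.09525 + 1.50571 = 2.60096 m/s

2.60 m/s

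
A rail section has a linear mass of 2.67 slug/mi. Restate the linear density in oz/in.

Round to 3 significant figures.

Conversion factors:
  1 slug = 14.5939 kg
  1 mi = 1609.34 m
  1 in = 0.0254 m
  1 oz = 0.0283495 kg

0.0217 oz/in

2.67 slug/mi × 14.5939 kg/slug ÷ 1609.34 m/mi = 0.0242122 kg/m
0.0242122 kg/m ÷ 0.0283495 kg/oz × 0.0254 m/in = 0.0216931 oz/in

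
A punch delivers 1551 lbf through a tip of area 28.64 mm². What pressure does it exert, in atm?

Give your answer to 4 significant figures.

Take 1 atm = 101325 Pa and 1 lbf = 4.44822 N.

1551 lbf × 4.44822 = 6899.19 N
28.64 mm² × 10⁻⁶ = 2.864×10⁻⁵ m²
P = F / A = 6899.19 N / 2.864×10⁻⁵ m² = 2.40894×10⁸ Pa
2.40894×10⁸ Pa ÷ (101325 Pa/atm) = 2377.44 atm

2377 atm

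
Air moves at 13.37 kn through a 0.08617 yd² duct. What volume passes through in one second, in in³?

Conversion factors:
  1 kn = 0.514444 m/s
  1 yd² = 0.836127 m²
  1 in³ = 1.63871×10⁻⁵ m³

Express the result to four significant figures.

13.37 kn × 0.514444 → 6.87812 m/s
0.08617 yd² × 0.836127 → 0.0720491 m²
V = v × A × t = 6.87812 m/s × 0.0720491 m² × 1 s = 0.495562 m³
0.495562 m³ ÷ (1.63871×10⁻⁵ m³/in³) = 30241 in³

3.024×10⁴ in³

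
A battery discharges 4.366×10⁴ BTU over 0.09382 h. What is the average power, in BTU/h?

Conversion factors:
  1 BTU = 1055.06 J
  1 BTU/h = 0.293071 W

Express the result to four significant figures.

4.366×10⁴ BTU × 1055.06 → 4.60639×10⁷ J
0.09382 h × 3600 → 337.752 s
P = E / t = 4.60639×10⁷ J / 337.752 s = 136384 W
136384 W ÷ (0.293071 W/BTU/h) = 465362 BTU/h

4.654×10⁵ BTU/h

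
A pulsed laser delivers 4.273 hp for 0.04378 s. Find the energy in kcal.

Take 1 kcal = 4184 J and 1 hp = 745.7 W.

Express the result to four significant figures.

0.03334 kcal

4.273 hp × 745.7 → 3186.38 W
E = P × t = 3186.38 W × 0.04378 s = 139.5 J
139.5 J ÷ (4184 J/kcal) = 0.0333413 kcal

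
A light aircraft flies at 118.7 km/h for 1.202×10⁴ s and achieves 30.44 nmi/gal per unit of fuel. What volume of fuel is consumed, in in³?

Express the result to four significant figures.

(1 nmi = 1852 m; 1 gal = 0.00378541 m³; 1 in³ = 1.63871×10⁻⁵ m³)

118.7 km/h → 32.9722 m/s
d = v × t = 32.9722 × 12020 = 396326 m
30.44 nmi/gal → 1.48927×10⁷ m/m³
V = d / (distance per unit fuel) = 396326 / 1.48927×10⁷ = 0.0266121 m³
In in³: 0.0266121 / 1.63871×10⁻⁵ = 1623.97 in³

1624 in³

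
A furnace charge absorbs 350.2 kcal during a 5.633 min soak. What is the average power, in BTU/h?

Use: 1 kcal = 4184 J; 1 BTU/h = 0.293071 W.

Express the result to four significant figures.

350.2 kcal × 4184 = 1.46524×10⁶ J
5.633 min × 60 = 337.98 s
P = E / t = 1.46524×10⁶ J / 337.98 s = 4335.29 W
4335.29 W ÷ (0.293071 W/BTU/h) = 14792.6 BTU/h

1.479×10⁴ BTU/h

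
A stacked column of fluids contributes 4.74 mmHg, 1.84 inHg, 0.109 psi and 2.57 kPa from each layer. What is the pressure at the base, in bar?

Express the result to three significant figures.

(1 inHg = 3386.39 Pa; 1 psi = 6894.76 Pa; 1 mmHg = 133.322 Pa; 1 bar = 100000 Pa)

4.74 mmHg × 133.322 = 631.946 Pa
1.84 inHg × 3386.39 = 6230.96 Pa
0.109 psi × 6894.76 = 751.529 Pa
2.57 kPa × 1000 = 2570 Pa
Combined: 631.946 + 6230.96 + 751.529 + 2570 = 10184.4 Pa
In bar: 10184.4 / 100000 = 0.101844 bar

0.102 bar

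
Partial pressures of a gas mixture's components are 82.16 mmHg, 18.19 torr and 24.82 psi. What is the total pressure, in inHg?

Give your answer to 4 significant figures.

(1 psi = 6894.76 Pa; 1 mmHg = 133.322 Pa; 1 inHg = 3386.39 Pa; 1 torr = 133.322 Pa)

54.48 inHg

82.16 mmHg × 133.322 → 10953.7 Pa
18.19 torr × 133.322 → 2425.13 Pa
24.82 psi × 6894.76 → 171128 Pa
Sum: 10953.7 + 2425.13 + 171128 = 184507 Pa
In inHg: 184507 / 3386.39 = 54.4849 inHg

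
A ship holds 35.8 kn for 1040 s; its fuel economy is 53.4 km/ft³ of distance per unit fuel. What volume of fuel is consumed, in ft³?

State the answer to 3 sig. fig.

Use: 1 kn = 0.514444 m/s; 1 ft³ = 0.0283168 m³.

35.8 kn → 18.4171 m/s
d = v × t = 18.4171 × 1040 = 19153.8 m
53.4 km/ft³ → 1.88581×10⁶ m/m³
V = d / (distance per unit fuel) = 19153.8 / 1.88581×10⁶ = 0.0101568 m³
In ft³: 0.0101568 / 0.0283168 = 0.358685 ft³

0.359 ft³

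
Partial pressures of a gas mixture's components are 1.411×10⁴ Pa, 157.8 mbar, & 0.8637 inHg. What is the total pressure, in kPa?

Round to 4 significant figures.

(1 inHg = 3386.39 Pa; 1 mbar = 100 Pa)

32.81 kPa

1.411×10⁴ Pa (already Pa)
157.8 mbar × 100 → 15780 Pa
0.8637 inHg × 3386.39 → 2924.83 Pa
Total: 14110 + 15780 + 2924.83 = 32814.8 Pa
In kPa: 32814.8 / 1000 = 32.8148 kPa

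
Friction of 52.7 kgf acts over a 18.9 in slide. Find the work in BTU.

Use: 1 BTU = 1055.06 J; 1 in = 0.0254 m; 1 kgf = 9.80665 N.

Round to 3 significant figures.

52.7 kgf × 9.80665 → 516.81 N
18.9 in × 0.0254 → 0.48006 m
W = F × d = 516.81 N × 0.48006 m = 248.1 J
248.1 J ÷ (1055.06 J/BTU) = 0.235153 BTU

0.235 BTU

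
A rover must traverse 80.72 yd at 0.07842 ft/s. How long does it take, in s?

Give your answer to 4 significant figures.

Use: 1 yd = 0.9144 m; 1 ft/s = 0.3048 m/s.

3088 s

80.72 yd × 0.9144 = 73.8104 m
0.07842 ft/s × 0.3048 = 0.0239024 m/s
t = d / v = 73.8104 m / 0.0239024 m/s = 3087.99 s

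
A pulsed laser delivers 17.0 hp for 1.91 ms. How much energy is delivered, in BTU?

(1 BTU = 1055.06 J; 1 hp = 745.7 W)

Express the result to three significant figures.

0.0229 BTU

17.0 hp × 745.7 → 12676.9 W
1.91 ms × 0.001 → 0.00191 s
E = P × t = 12676.9 W × 0.00191 s = 24.2129 J
24.2129 J ÷ (1055.06 J/BTU) = 0.0229493 BTU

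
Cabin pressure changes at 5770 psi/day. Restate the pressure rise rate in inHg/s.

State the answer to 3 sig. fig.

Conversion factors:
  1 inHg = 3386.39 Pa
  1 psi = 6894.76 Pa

0.136 inHg/s

5770 psi/day × 6894.76 Pa/psi ÷ 86400 s/day = 460.449 Pa/s
460.449 Pa/s ÷ 3386.39 Pa/inHg = 0.13597 inHg/s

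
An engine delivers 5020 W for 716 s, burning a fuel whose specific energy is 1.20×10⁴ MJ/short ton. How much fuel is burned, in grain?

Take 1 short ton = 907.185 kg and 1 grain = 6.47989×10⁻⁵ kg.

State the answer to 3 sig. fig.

E = P × t = 5020 × 716 = 3.59432×10⁶ J
1.20×10⁴ MJ/short ton → 1.32277×10⁷ J/kg
m = E / e_s = 3.59432×10⁶ / 1.32277×10⁷ = 0.271727 kg
In grain: 0.271727 / 6.47989×10⁻⁵ = 4193.39 grain

4190 grain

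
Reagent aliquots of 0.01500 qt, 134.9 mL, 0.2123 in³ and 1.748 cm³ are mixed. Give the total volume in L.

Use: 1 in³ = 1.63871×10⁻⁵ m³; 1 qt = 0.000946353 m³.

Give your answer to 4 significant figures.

0.01500 qt × 0.000946353 = 1.41953×10⁻⁵ m³
134.9 mL × 10⁻⁶ = 1.349×10⁻⁴ m³
0.2123 in³ × 1.63871×10⁻⁵ = 3.47898×10⁻⁶ m³
1.748 cm³ × 10⁻⁶ = 1.748×10⁻⁶ m³
Combined: 1.41953×10⁻⁵ + 1.349×10⁻⁴ + 3.47898×10⁻⁶ + 1.748×10⁻⁶ = 1.54322×10⁻⁴ m³
In L: 1.54322×10⁻⁴ / 0.001 = 0.154322 L

0.1543 L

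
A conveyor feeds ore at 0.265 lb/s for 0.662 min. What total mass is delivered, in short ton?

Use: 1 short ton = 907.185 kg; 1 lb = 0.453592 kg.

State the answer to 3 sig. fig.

0.265 lb/s → 0.120202 kg/s
0.662 min → 39.72 s
m = ṁ × t = 0.120202 × 39.72 = 4.77442 kg
In short ton: 4.77442 / 907.185 = 0.0052629 short ton

0.00526 short ton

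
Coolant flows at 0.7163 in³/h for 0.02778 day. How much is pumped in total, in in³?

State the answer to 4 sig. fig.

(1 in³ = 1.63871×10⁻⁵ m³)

0.7163 in³/h → 3.26058×10⁻⁹ m³/s
0.02778 day → 2400.19 s
V = Q × t = 3.26058×10⁻⁹ × 2400.19 = 7.82601×10⁻⁶ m³
In in³: 7.82601×10⁻⁶ / 1.63871×10⁻⁵ = 0.477571 in³

0.4776 in³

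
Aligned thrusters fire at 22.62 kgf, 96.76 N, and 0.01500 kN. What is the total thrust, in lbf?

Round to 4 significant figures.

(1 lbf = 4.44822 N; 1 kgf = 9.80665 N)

74.99 lbf

22.62 kgf × 9.80665 → 221.826 N
96.76 N (already N)
0.01500 kN × 1000 → 15 N
Sum: 221.826 + 96.76 + 15 = 333.586 N
In lbf: 333.586 / 4.44822 = 74.9931 lbf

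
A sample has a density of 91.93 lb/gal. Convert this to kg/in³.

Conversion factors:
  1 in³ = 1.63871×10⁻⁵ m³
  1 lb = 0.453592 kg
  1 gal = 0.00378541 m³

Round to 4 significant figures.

91.93 lb/gal × 0.453592 kg/lb ÷ 0.00378541 m³/gal = 11015.6 kg/m³
11015.6 kg/m³ × 1.63871×10⁻⁵ m³/in³ = 0.180514 kg/in³

0.1805 kg/in³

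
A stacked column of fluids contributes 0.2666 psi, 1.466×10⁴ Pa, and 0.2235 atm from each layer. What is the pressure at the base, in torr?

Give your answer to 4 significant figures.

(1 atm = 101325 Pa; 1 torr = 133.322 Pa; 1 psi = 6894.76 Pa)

0.2666 psi × 6894.76 = 1838.14 Pa
1.466×10⁴ Pa (already Pa)
0.2235 atm × 101325 = 22646.1 Pa
Sum: 1838.14 + 14660 + 22646.1 = 39144.2 Pa
In torr: 39144.2 / 133.322 = 293.606 torr

293.6 torr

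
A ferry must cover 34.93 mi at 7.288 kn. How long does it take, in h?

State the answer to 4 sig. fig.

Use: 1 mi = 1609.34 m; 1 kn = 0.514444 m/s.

34.93 mi × 1609.34 = 56214.2 m
7.288 kn × 0.514444 = 3.74927 m/s
t = d / v = 56214.2 m / 3.74927 m/s = 14993.4 s
14993.4 s ÷ (3600 s/h) = 4.16483 h

4.165 h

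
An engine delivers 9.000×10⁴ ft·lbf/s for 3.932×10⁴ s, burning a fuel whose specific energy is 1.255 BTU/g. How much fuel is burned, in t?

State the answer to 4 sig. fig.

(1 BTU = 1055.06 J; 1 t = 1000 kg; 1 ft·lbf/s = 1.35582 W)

3.624 t

9.000×10⁴ ft·lbf/s → 122024 W
E = P × t = 122024 × 39320 = 4.79798×10⁹ J
1.255 BTU/g → 1.3241×10⁶ J/kg
m = E / e_s = 4.79798×10⁹ / 1.3241×10⁶ = 3623.58 kg
In t: 3623.58 / 1000 = 3.62358 t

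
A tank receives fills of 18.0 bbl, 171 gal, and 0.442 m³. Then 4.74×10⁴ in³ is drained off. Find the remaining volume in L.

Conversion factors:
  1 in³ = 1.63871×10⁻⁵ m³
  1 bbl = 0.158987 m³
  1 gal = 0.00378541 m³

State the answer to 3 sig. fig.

18.0 bbl × 0.158987 → 2.86177 m³
171 gal × 0.00378541 → 0.647305 m³
0.442 m³ (already m³)
4.74×10⁴ in³ × 1.63871×10⁻⁵ → 0.776749 m³
Result: 2.86177 + 0.647305 + 0.442 − 0.776749 = 3.17433 m³
In L: 3.17433 / 0.001 = 3174.33 L

3170 L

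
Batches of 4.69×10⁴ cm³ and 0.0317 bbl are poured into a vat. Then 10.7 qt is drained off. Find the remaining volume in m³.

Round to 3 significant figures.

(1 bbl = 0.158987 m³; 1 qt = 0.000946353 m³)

4.69×10⁴ cm³ × 10⁻⁶ = 0.0469 m³
0.0317 bbl × 0.158987 = 0.00503989 m³
10.7 qt × 0.000946353 = 0.010126 m³
Sum: 0.0469 + 0.00503989 − 0.010126 = 0.0418139 m³

0.0418 m³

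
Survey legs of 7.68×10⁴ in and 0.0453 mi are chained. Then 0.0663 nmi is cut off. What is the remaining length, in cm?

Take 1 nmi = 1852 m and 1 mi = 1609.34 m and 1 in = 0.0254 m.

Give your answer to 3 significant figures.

1.90×10⁵ cm

7.68×10⁴ in × 0.0254 → 1950.72 m
0.0453 mi × 1609.34 → 72.9031 m
0.0663 nmi × 1852 → 122.788 m
Sum: 1950.72 + 72.9031 − 122.788 = 1900.84 m
In cm: 1900.84 / 0.01 = 190084 cm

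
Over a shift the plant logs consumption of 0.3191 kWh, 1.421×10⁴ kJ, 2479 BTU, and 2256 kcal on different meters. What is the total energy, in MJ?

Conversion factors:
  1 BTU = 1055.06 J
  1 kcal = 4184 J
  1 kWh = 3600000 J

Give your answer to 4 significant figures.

27.41 MJ

0.3191 kWh × 3600000 → 1.14876×10⁶ J
1.421×10⁴ kJ × 1000 → 1.421×10⁷ J
2479 BTU × 1055.06 → 2.61549×10⁶ J
2256 kcal × 4184 → 9.4391×10⁶ J
Sum: 1.14876×10⁶ + 1.421×10⁷ + 2.61549×10⁶ + 9.4391×10⁶ = 2.74134×10⁷ J
In MJ: 2.74134×10⁷ / 1000000 = 27.4134 MJ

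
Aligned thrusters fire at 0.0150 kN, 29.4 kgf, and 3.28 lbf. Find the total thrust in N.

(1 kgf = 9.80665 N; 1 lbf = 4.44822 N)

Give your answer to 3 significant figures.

318 N

0.0150 kN × 1000 = 15 N
29.4 kgf × 9.80665 = 288.316 N
3.28 lbf × 4.44822 = 14.5902 N
Combined: 15 + 288.316 + 14.5902 = 317.906 N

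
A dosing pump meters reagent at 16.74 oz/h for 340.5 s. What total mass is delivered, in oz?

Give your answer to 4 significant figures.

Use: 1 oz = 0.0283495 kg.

1.583 oz

16.74 oz/h → 1.31825×10⁻⁴ kg/s
m = ṁ × t = 1.31825×10⁻⁴ × 340.5 = 0.0448864 kg
In oz: 0.0448864 / 0.0283495 = 1.58332 oz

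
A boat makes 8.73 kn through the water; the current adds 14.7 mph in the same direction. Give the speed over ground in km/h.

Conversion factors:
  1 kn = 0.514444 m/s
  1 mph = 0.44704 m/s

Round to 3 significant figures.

8.73 kn × 0.514444 = 4.4911 m/s
14.7 mph × 0.44704 = 6.57149 m/s
Total: 4.4911 + 6.57149 = 11.0626 m/s
In km/h: 11.0626 / (1/3.6) = 39.8254 km/h

39.8 km/h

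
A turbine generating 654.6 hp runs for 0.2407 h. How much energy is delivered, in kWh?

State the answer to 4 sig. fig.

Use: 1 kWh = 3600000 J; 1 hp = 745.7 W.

117.5 kWh

654.6 hp × 745.7 = 488135 W
0.2407 h × 3600 = 866.52 s
E = P × t = 488135 W × 866.52 s = 4.22979×10⁸ J
4.22979×10⁸ J ÷ (3600000 J/kWh) = 117.494 kWh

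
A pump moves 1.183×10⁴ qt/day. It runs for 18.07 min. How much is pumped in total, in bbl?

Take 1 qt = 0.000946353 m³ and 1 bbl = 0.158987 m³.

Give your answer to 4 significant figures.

1.183×10⁴ qt/day → 1.29576×10⁻⁴ m³/s
18.07 min → 1084.2 s
V = Q × t = 1.29576×10⁻⁴ × 1084.2 = 0.140486 m³
In bbl: 0.140486 / 0.158987 = 0.883632 bbl

0.8836 bbl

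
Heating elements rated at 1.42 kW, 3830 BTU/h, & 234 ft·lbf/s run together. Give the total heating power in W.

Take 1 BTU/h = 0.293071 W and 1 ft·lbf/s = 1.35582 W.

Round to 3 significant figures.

1.42 kW × 1000 = 1420 W
3830 BTU/h × 0.293071 = 1122.46 W
234 ft·lbf/s × 1.35582 = 317.262 W
Sum: 1420 + 1122.46 + 317.262 = 2859.72 W

2860 W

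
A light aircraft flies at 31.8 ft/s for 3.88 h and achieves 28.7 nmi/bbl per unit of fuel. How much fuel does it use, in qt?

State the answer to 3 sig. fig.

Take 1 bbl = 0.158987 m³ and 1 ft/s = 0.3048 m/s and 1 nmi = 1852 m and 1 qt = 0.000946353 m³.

428 qt

31.8 ft/s → 9.69264 m/s
3.88 h → 13968 s
d = v × t = 9.69264 × 13968 = 135387 m
28.7 nmi/bbl → 334319 m/m³
V = d / (distance per unit fuel) = 135387 / 334319 = 0.404964 m³
In qt: 0.404964 / 0.000946353 = 427.921 qt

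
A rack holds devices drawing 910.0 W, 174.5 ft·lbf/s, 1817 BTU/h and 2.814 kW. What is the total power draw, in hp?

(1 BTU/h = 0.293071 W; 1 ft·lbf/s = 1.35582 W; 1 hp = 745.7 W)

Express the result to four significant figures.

6.025 hp

910.0 W (already W)
174.5 ft·lbf/s × 1.35582 = 236.591 W
1817 BTU/h × 0.293071 = 532.51 W
2.814 kW × 1000 = 2814 W
Total: 910 + 236.591 + 532.51 + 2814 = 4493.1 W
In hp: 4493.1 / 745.7 = 6.02535 hp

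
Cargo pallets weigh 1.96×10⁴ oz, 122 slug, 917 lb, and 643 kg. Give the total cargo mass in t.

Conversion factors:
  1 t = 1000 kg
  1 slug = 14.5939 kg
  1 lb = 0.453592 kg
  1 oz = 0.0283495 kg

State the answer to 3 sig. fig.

3.40 t

1.96×10⁴ oz × 0.0283495 = 555.65 kg
122 slug × 14.5939 = 1780.46 kg
917 lb × 0.453592 = 415.944 kg
643 kg (already kg)
Total: 555.65 + 1780.46 + 415.944 + 643 = 3395.05 kg
In t: 3395.05 / 1000 = 3.39505 t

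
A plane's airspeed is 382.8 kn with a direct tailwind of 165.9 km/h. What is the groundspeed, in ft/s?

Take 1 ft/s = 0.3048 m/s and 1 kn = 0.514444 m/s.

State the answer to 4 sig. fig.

382.8 kn × 0.514444 = 196.929 m/s
165.9 km/h × (1/3.6) = 46.0833 m/s
Sum: 196.929 + 46.0833 = 243.012 m/s
In ft/s: 243.012 / 0.3048 = 797.283 ft/s

797.3 ft/s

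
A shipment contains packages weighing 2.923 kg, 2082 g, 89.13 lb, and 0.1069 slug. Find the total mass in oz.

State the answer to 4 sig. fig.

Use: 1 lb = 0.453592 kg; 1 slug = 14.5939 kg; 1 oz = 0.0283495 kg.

1658 oz

2.923 kg (already kg)
2082 g × 0.001 = 2.082 kg
89.13 lb × 0.453592 = 40.4287 kg
0.1069 slug × 14.5939 = 1.56009 kg
Combined: 2.923 + 2.082 + 40.4287 + 1.56009 = 46.9938 kg
In oz: 46.9938 / 0.0283495 = 1657.66 oz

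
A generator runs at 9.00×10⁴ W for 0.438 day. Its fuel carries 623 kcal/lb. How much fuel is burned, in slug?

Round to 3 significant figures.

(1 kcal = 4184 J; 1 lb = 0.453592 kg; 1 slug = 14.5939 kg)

40.6 slug

0.438 day → 37843.2 s
E = P × t = 90000 × 37843.2 = 3.40589×10⁹ J
623 kcal/lb → 5.74664×10⁶ J/kg
m = E / e_s = 3.40589×10⁹ / 5.74664×10⁶ = 592.675 kg
In slug: 592.675 / 14.5939 = 40.6111 slug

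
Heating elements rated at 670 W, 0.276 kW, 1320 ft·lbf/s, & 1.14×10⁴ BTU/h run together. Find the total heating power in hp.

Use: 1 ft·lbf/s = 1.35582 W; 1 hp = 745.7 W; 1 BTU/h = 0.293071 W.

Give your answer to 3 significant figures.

8.15 hp

670 W (already W)
0.276 kW × 1000 → 276 W
1320 ft·lbf/s × 1.35582 → 1789.68 W
1.14×10⁴ BTU/h × 0.293071 → 3341.01 W
Total: 670 + 276 + 1789.68 + 3341.01 = 6076.69 W
In hp: 6076.69 / 745.7 = 8.14897 hp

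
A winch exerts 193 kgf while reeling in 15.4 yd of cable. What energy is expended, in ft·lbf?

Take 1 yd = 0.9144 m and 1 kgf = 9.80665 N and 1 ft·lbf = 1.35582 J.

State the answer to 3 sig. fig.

1.97×10⁴ ft·lbf

193 kgf × 9.80665 → 1892.68 N
15.4 yd × 0.9144 → 14.0818 m
W = F × d = 1892.68 N × 14.0818 m = 26652.3 J
26652.3 J ÷ (1.35582 J/ft·lbf) = 19657.7 ft·lbf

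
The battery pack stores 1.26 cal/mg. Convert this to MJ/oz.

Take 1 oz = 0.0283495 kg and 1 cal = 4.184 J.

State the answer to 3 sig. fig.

0.149 MJ/oz

1.26 cal/mg × 4.184 J/cal ÷ 10⁻⁶ kg/mg = 5.27184×10⁶ J/kg
5.27184×10⁶ J/kg ÷ 1000000 J/MJ × 0.0283495 kg/oz = 0.149454 MJ/oz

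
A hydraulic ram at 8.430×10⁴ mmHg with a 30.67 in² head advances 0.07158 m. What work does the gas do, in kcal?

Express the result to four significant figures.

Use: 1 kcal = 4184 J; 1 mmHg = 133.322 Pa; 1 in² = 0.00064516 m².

8.430×10⁴ mmHg → 1.1239×10⁷ Pa
30.67 in² → 0.0197871 m²
F = P × A = 1.1239×10⁷ × 0.0197871 = 222387 N
W = F × d = 222387 × 0.07158 = 15918.5 J
In kcal: 15918.5 / 4184 = 3.80461 kcal

3.805 kcal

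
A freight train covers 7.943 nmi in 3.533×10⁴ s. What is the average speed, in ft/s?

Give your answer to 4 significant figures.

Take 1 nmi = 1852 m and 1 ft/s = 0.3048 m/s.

1.366 ft/s

7.943 nmi × 1852 → 14710.4 m
v = d / t = 14710.4 m / 35330 s = 0.416371 m/s
0.416371 m/s ÷ (0.3048 m/s/ft/s) = 1.36605 ft/s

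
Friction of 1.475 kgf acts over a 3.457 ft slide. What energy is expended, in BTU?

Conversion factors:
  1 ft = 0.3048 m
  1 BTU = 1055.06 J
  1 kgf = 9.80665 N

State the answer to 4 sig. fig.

1.475 kgf × 9.80665 = 14.4648 N
3.457 ft × 0.3048 = 1.05369 m
W = F × d = 14.4648 N × 1.05369 m = 15.2414 J
15.2414 J ÷ (1055.06 J/BTU) = 0.014446 BTU

0.01445 BTU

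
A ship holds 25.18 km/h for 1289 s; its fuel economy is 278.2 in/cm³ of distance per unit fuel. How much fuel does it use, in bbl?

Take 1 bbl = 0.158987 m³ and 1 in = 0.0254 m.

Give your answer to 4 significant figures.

0.008025 bbl

25.18 km/h → 6.99444 m/s
d = v × t = 6.99444 × 1289 = 9015.83 m
278.2 in/cm³ → 7.06628×10⁶ m/m³
V = d / (distance per unit fuel) = 9015.83 / 7.06628×10⁶ = 0.00127589 m³
In bbl: 0.00127589 / 0.158987 = 0.00802512 bbl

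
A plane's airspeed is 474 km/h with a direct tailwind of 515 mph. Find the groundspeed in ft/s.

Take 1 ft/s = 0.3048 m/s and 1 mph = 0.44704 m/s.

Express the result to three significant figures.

474 km/h × (1/3.6) → 131.667 m/s
515 mph × 0.44704 → 230.226 m/s
Sum: 131.667 + 230.226 = 361.893 m/s
In ft/s: 361.893 / 0.3048 = 1187.31 ft/s

1190 ft/s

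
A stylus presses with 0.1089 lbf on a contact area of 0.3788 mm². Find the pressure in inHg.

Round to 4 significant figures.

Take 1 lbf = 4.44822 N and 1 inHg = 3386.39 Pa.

377.6 inHg

0.1089 lbf × 4.44822 → 0.484411 N
0.3788 mm² × 10⁻⁶ → 3.788×10⁻⁷ m²
P = F / A = 0.484411 N / 3.788×10⁻⁷ m² = 1.2788×10⁶ Pa
1.2788×10⁶ Pa ÷ (3386.39 Pa/inHg) = 377.629 inHg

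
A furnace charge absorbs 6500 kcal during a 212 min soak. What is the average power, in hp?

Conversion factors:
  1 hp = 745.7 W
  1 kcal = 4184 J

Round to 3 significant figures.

2.87 hp

6500 kcal × 4184 → 2.7196×10⁷ J
212 min × 60 → 12720 s
P = E / t = 2.7196×10⁷ J / 12720 s = 2138.05 W
2138.05 W ÷ (745.7 W/hp) = 2.86717 hp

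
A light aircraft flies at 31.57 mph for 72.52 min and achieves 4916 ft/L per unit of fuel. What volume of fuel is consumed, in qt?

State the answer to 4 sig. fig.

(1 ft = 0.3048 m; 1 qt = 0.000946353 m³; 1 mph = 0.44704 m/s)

43.31 qt

31.57 mph → 14.1131 m/s
72.52 min → 4351.2 s
d = v × t = 14.1131 × 4351.2 = 61408.9 m
4916 ft/L → 1.4984×10⁶ m/m³
V = d / (distance per unit fuel) = 61408.9 / 1.4984×10⁶ = 0.040983 m³
In qt: 0.040983 / 0.000946353 = 43.3063 qt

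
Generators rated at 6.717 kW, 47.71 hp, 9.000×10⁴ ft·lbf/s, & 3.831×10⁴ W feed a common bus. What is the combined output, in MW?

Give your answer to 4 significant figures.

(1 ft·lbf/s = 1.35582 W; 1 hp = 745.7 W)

6.717 kW × 1000 = 6717 W
47.71 hp × 745.7 = 35577.3 W
9.000×10⁴ ft·lbf/s × 1.35582 = 122024 W
3.831×10⁴ W (already W)
Total: 6717 + 35577.3 + 122024 + 38310 = 202628 W
In MW: 202628 / 1000000 = 0.202628 MW

0.2026 MW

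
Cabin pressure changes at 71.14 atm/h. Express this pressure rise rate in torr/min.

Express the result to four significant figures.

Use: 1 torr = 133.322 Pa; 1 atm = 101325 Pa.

901.1 torr/min

71.14 atm/h × 101325 Pa/atm ÷ 3600 s/h = 2002.29 Pa/s
2002.29 Pa/s ÷ 133.322 Pa/torr × 60 s/min = 901.107 torr/min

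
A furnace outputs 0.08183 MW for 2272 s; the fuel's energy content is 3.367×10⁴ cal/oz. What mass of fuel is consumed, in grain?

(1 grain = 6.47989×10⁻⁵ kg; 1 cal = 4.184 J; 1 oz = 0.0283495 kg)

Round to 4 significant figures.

5.774×10⁵ grain

0.08183 MW → 81830 W
E = P × t = 81830 × 2272 = 1.85918×10⁸ J
3.367×10⁴ cal/oz → 4.96923×10⁶ J/kg
m = E / e_s = 1.85918×10⁸ / 4.96923×10⁶ = 37.4138 kg
In grain: 37.4138 / 6.47989×10⁻⁵ = 577383 grain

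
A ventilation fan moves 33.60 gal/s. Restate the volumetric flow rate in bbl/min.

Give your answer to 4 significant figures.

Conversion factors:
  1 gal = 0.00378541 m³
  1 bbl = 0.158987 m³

48.00 bbl/min

33.60 gal/s × 0.00378541 m³/gal = 0.12719 m³/s
0.12719 m³/s ÷ 0.158987 m³/bbl × 60 s/min = 48.0002 bbl/min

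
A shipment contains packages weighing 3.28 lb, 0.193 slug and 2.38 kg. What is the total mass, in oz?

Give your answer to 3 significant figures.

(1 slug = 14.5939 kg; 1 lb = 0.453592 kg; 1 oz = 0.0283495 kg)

3.28 lb × 0.453592 = 1.48778 kg
0.193 slug × 14.5939 = 2.81662 kg
2.38 kg (already kg)
Combined: 1.48778 + 2.81662 + 2.38 = 6.6844 kg
In oz: 6.6844 / 0.0283495 = 235.785 oz

236 oz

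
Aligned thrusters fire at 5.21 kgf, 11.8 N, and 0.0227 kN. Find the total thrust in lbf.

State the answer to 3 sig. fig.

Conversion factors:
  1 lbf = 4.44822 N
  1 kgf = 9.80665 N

19.2 lbf

5.21 kgf × 9.80665 = 51.0926 N
11.8 N (already N)
0.0227 kN × 1000 = 22.7 N
Combined: 51.0926 + 11.8 + 22.7 = 85.5926 N
In lbf: 85.5926 / 4.44822 = 19.242 lbf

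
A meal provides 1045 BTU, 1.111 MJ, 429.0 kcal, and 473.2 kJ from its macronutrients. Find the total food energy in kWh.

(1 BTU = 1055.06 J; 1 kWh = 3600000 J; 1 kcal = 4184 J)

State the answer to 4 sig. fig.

1045 BTU × 1055.06 = 1.10254×10⁶ J
1.111 MJ × 1000000 = 1.111×10⁶ J
429.0 kcal × 4184 = 1.79494×10⁶ J
473.2 kJ × 1000 = 473200 J
Total: 1.10254×10⁶ + 1.111×10⁶ + 1.79494×10⁶ + 473200 = 4.48168×10⁶ J
In kWh: 4.48168×10⁶ / 3600000 = 1.24491 kWh

1.245 kWh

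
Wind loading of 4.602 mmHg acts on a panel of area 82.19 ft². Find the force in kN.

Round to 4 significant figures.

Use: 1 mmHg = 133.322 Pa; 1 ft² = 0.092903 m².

4.685 kN

4.602 mmHg × 133.322 = 613.548 Pa
82.19 ft² × 0.092903 = 7.6357 m²
F = P × A = 613.548 Pa × 7.6357 m² = 4684.87 N
4684.87 N ÷ (1000 N/kN) = 4.68487 kN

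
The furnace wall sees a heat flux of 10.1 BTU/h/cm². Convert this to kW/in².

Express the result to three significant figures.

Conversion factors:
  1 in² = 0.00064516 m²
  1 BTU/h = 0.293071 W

10.1 BTU/h/cm² × 0.293071 W/BTU/h ÷ 0.0001 m²/cm² = 29600.2 W/m²
29600.2 W/m² ÷ 1000 W/kW × 0.00064516 m²/in² = 0.0190969 kW/in²

0.0191 kW/in²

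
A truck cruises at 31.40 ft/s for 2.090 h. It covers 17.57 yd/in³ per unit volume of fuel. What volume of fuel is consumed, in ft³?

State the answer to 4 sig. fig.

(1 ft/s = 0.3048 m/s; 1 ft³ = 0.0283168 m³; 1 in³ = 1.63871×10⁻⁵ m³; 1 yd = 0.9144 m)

31.40 ft/s → 9.57072 m/s
2.090 h → 7524 s
d = v × t = 9.57072 × 7524 = 72010.1 m
17.57 yd/in³ → 980406 m/m³
V = d / (distance per unit fuel) = 72010.1 / 980406 = 0.0734493 m³
In ft³: 0.0734493 / 0.0283168 = 2.59384 ft³

2.594 ft³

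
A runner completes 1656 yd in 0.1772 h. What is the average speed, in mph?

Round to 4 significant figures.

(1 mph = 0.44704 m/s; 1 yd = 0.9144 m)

5.310 mph

1656 yd × 0.9144 = 1514.25 m
0.1772 h × 3600 = 637.92 s
v = d / t = 1514.25 m / 637.92 s = 2.37373 m/s
2.37373 m/s ÷ (0.44704 m/s/mph) = 5.30988 mph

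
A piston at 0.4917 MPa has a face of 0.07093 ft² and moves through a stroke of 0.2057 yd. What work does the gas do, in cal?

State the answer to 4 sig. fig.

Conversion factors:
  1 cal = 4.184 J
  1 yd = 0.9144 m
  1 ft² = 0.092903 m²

0.4917 MPa → 491700 Pa
0.07093 ft² → 0.00658961 m²
F = P × A = 491700 × 0.00658961 = 3240.11 N
0.2057 yd → 0.188092 m
W = F × d = 3240.11 × 0.188092 = 609.439 J
In cal: 609.439 / 4.184 = 145.659 cal

145.7 cal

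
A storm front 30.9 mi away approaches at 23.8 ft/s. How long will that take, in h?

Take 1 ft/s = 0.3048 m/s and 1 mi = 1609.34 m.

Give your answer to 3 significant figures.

30.9 mi × 1609.34 = 49728.6 m
23.8 ft/s × 0.3048 = 7.25424 m/s
t = d / v = 49728.6 m / 7.25424 m/s = 6855.11 s
6855.11 s ÷ (3600 s/h) = 1.9042 h

1.90 h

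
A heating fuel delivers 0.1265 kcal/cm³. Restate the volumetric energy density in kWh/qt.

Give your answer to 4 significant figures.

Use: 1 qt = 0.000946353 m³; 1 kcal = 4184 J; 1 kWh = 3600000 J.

0.1265 kcal/cm³ × 4184 J/kcal ÷ 10⁻⁶ m³/cm³ = 5.29276×10⁸ J/m³
5.29276×10⁸ J/m³ ÷ 3600000 J/kWh × 0.000946353 m³/qt = 0.139134 kWh/qt

0.1391 kWh/qt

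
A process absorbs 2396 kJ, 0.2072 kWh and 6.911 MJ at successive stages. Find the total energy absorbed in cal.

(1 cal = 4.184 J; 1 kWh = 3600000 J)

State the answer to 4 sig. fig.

2396 kJ × 1000 = 2.396×10⁶ J
0.2072 kWh × 3600000 = 745920 J
6.911 MJ × 1000000 = 6.911×10⁶ J
Total: 2.396×10⁶ + 745920 + 6.911×10⁶ = 1.00529×10⁷ J
In cal: 1.00529×10⁷ / 4.184 = 2.4027×10⁶ cal

2.403×10⁶ cal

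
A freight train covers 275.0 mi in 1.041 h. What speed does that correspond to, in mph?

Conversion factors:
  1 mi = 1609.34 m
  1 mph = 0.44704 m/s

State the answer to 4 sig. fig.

275.0 mi × 1609.34 = 442568 m
1.041 h × 3600 = 3747.6 s
v = d / t = 442568 m / 3747.6 s = 118.094 m/s
118.094 m/s ÷ (0.44704 m/s/mph) = 264.169 mph

264.2 mph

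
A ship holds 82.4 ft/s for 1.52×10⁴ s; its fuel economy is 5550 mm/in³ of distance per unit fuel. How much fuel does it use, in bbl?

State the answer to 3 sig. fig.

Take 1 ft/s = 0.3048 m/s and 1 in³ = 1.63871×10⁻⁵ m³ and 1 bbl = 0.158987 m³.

7.09 bbl

82.4 ft/s → 25.1155 m/s
d = v × t = 25.1155 × 15200 = 381756 m
5550 mm/in³ → 338681 m/m³
V = d / (distance per unit fuel) = 381756 / 338681 = 1.12718 m³
In bbl: 1.12718 / 0.158987 = 7.08976 bbl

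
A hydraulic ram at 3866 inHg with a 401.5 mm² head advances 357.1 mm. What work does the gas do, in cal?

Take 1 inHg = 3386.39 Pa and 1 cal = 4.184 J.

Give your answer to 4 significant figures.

3866 inHg → 1.30918×10⁷ Pa
401.5 mm² → 4.015×10⁻⁴ m²
F = P × A = 1.30918×10⁷ × 4.015×10⁻⁴ = 5256.36 N
357.1 mm → 0.3571 m
W = F × d = 5256.36 × 0.3571 = 1877.05 J
In cal: 1877.05 / 4.184 = 448.626 cal

448.6 cal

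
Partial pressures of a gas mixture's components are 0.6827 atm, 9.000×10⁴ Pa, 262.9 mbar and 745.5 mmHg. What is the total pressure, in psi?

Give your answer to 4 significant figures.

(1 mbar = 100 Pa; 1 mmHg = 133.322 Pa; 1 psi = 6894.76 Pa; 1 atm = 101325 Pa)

41.31 psi

0.6827 atm × 101325 = 69174.6 Pa
9.000×10⁴ Pa (already Pa)
262.9 mbar × 100 = 26290 Pa
745.5 mmHg × 133.322 = 99391.6 Pa
Total: 69174.6 + 90000 + 26290 + 99391.6 = 284856 Pa
In psi: 284856 / 6894.76 = 41.3149 psi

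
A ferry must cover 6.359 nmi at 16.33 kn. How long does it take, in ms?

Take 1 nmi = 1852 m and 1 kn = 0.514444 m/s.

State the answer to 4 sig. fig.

6.359 nmi × 1852 = 11776.9 m
16.33 kn × 0.514444 = 8.40087 m/s
t = d / v = 11776.9 m / 8.40087 m/s = 1401.87 s
1401.87 s ÷ (0.001 s/ms) = 1.40187×10⁶ ms

1.402×10⁶ ms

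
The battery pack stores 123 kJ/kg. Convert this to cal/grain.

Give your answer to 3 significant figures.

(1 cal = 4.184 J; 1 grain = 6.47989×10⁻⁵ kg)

123 kJ/kg × 1000 J/kJ = 123000 J/kg
123000 J/kg ÷ 4.184 J/cal × 6.47989×10⁻⁵ kg/grain = 1.90494 cal/grain

1.90 cal/grain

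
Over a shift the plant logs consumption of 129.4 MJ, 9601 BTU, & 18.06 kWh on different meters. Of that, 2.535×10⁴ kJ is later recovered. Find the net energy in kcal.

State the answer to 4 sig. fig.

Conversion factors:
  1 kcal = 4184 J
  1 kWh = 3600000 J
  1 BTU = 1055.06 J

4.283×10⁴ kcal

129.4 MJ × 1000000 = 1.294×10⁸ J
9601 BTU × 1055.06 = 1.01296×10⁷ J
18.06 kWh × 3600000 = 6.5016×10⁷ J
2.535×10⁴ kJ × 1000 = 2.535×10⁷ J
Sum: 1.294×10⁸ + 1.01296×10⁷ + 6.5016×10⁷ − 2.535×10⁷ = 1.79196×10⁸ J
In kcal: 1.79196×10⁸ / 4184 = 42828.9 kcal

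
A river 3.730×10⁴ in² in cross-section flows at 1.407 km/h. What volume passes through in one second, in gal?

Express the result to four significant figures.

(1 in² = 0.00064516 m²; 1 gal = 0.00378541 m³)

2485 gal

1.407 km/h × (1/3.6) = 0.390833 m/s
3.730×10⁴ in² × 0.00064516 = 24.0645 m²
V = v × A × t = 0.390833 m/s × 24.0645 m² × 1 s = 9.4052 m³
9.4052 m³ ÷ (0.00378541 m³/gal) = 2484.59 gal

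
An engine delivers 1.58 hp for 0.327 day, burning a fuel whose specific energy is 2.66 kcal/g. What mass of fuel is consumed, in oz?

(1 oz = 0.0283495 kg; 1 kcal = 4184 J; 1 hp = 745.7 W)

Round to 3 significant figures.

106 oz

1.58 hp → 1178.21 W
0.327 day → 28252.8 s
E = P × t = 1178.21 × 28252.8 = 3.32877×10⁷ J
2.66 kcal/g → 1.11294×10⁷ J/kg
m = E / e_s = 3.32877×10⁷ / 1.11294×10⁷ = 2.99097 kg
In oz: 2.99097 / 0.0283495 = 105.503 oz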